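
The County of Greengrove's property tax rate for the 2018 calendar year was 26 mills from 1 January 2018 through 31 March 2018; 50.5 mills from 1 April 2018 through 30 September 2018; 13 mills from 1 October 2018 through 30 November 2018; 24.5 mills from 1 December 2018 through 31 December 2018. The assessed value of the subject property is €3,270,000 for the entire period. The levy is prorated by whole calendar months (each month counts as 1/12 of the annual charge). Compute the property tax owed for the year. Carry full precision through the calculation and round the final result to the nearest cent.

€117,583.75

1 January – 31 March 2018: 3 months at 26 mills → €3,270,000 × 2.6% × 3/12 = €21,255.0000
1 April – 30 September 2018: 6 months at 50.5 mills → €3,270,000 × 5.05% × 6/12 = €82,567.5000
1 October – 30 November 2018: 2 months at 13 mills → €3,270,000 × 1.3% × 2/12 = €7,085.0000
1 December – 31 December 2018: 1 month at 24.5 mills → €3,270,000 × 2.45% × 1/12 = €6,676.2500
Total = €117,583.7500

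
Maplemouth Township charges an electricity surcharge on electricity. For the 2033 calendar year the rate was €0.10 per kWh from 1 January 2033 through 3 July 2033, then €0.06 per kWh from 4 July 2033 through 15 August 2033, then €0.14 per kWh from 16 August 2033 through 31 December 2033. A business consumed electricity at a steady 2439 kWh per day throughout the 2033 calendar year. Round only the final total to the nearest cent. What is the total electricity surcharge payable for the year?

€98,291.70

1 January – 3 July 2033: 184 days × 2439 kWh/day = 448,776 kWh at €0.10/kWh → €44,877.60
4 July – 15 August 2033: 43 days × 2439 kWh/day = 104,877 kWh at €0.06/kWh → €6,292.62
16 August – 31 December 2033: 138 days × 2439 kWh/day = 336,582 kWh at €0.14/kWh → €47,121.48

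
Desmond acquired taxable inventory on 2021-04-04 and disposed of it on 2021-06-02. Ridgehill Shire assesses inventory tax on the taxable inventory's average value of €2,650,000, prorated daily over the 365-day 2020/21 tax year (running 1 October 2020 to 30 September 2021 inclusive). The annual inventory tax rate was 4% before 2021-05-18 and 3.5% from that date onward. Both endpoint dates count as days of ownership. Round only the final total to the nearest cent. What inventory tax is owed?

2021-04-04 to 2021-05-17: 44 days at 4% → €2,650,000 × 4% × 44/365 = €12,778.0822
2021-05-18 to 2021-06-02: 16 days at 3.5% → €2,650,000 × 3.5% × 16/365 = €4,065.7534
Total = €16,843.8356

€16,843.84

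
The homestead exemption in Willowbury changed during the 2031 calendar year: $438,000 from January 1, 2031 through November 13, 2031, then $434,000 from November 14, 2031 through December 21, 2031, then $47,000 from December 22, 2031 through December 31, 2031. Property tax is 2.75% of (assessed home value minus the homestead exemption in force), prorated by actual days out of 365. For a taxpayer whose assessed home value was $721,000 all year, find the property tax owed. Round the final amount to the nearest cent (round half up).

January 1 – November 13, 2031: 317 days, exemption $438,000 → ($721,000 − $438,000) × 2.75% × 317/365 = $6,759.0479
November 14 – December 21, 2031: 38 days, exemption $434,000 → ($721,000 − $434,000) × 2.75% × 38/365 = $821.6849
December 22 – December 31, 2031: 10 days, exemption $47,000 → ($721,000 − $47,000) × 2.75% × 10/365 = $507.8082
Total = $8,088.5411

$8,088.54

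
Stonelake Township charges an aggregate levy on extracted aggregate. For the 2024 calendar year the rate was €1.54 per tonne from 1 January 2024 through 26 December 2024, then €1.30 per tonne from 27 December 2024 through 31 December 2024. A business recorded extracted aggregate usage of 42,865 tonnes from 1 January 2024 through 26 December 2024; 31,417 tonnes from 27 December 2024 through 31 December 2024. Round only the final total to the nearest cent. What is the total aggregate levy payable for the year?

1 January – 26 December 2024: 42,865 tonnes at €1.54/tonne → €66012.10
27 December – 31 December 2024: 31,417 tonnes at €1.30/tonne → €40842.10

€106854.20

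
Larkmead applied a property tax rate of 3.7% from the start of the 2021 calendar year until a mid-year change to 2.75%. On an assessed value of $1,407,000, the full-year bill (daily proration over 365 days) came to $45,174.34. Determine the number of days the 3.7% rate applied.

177 days

Let d = days at the first rate; then 365 − d days at the second rate.
$1,407,000 × [3.7%·d + 2.75%·(365−d)] / 365 = $45,174.34
Solving gives d = 177, so the new rate took effect on June 27, 2021.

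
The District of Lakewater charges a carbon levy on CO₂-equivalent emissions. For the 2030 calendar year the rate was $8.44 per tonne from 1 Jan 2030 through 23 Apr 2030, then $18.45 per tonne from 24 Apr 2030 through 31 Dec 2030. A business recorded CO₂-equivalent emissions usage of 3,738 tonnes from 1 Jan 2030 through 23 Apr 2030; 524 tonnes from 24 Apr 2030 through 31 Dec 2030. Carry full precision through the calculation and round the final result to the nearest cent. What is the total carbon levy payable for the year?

$41,216.52

1 Jan – 23 Apr 2030: 3,738 tonnes at $8.44/tonne → $31,548.72
24 Apr – 31 Dec 2030: 524 tonnes at $18.45/tonne → $9,667.80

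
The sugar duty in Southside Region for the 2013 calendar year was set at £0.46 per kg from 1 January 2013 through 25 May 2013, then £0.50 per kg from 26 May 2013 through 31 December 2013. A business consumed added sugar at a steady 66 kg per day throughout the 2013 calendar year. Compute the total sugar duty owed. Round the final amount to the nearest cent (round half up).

£11662.20

1 January – 25 May 2013: 145 days × 66 kg/day = 9,570 kg at £0.46/kg → £4402.20
26 May – 31 December 2013: 220 days × 66 kg/day = 14,520 kg at £0.50/kg → £7260.00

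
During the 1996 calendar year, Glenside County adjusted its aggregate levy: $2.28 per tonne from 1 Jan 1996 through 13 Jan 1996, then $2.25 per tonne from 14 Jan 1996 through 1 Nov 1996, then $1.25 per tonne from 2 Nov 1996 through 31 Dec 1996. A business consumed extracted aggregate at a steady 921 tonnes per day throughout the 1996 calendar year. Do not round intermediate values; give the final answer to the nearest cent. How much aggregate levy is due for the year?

$703,542.69

1 Jan – 13 Jan 1996: 13 days × 921 tonnes/day = 11,973 tonnes at $2.28/tonne → $27,298.44
14 Jan – 1 Nov 1996: 293 days × 921 tonnes/day = 269,853 tonnes at $2.25/tonne → $607,169.25
2 Nov – 31 Dec 1996: 60 days × 921 tonnes/day = 55,260 tonnes at $1.25/tonne → $69,075.00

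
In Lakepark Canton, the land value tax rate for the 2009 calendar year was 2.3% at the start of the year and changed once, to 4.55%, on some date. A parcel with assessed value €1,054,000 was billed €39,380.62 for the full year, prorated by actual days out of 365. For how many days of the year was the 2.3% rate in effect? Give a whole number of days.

132 days

Let d = days at the first rate; then 365 − d days at the second rate.
€1,054,000 × [2.3%·d + 4.55%·(365−d)] / 365 = €39,380.62
Solving gives d = 132, so the new rate took effect on 13 May 2009.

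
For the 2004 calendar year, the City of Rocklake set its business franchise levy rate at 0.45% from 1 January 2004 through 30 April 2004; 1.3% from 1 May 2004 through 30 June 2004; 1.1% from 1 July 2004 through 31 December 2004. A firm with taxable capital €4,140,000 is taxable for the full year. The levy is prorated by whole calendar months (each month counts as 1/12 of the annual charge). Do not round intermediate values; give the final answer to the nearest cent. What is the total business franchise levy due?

1 January – 30 April 2004: 4 months at 0.45% → €4,140,000 × 0.45% × 4/12 = €6,210.0000
1 May – 30 June 2004: 2 months at 1.3% → €4,140,000 × 1.3% × 2/12 = €8,970.0000
1 July – 31 December 2004: 6 months at 1.1% → €4,140,000 × 1.1% × 6/12 = €22,770.0000
Total = €37,950.0000

€37,950.00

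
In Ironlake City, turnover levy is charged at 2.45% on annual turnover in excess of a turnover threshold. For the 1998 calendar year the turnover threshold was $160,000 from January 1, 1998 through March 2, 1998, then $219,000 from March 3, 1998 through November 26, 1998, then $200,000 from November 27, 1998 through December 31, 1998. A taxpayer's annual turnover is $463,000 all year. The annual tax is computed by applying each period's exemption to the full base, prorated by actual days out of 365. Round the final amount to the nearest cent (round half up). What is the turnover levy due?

January 1 – March 2, 1998: 61 days, exemption $160,000 → ($463,000 − $160,000) × 2.45% × 61/365 = $1,240.6397
March 3 – November 26, 1998: 269 days, exemption $219,000 → ($463,000 − $219,000) × 2.45% × 269/365 = $4,405.7041
November 27 – December 31, 1998: 35 days, exemption $200,000 → ($463,000 − $200,000) × 2.45% × 35/365 = $617.8699
Total = $6,264.2137

$6,264.21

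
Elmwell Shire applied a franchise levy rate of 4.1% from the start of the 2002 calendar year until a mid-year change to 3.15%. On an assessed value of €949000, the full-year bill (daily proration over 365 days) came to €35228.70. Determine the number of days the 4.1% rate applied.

216 days

Let d = days at the first rate; then 365 − d days at the second rate.
€949000 × [4.1%·d + 3.15%·(365−d)] / 365 = €35228.70
Solving gives d = 216, so the new rate took effect on 5 August 2002.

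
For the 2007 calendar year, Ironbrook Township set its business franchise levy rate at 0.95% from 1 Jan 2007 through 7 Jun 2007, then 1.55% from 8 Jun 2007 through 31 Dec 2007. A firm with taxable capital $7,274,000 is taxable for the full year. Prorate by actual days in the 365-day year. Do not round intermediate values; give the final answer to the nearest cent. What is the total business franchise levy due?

$93,854.53

1 Jan – 7 Jun 2007: 158 days at 0.95% → $7,274,000 × 0.95% × 158/365 = $29,913.0795
8 Jun – 31 Dec 2007: 207 days at 1.55% → $7,274,000 × 1.55% × 207/365 = $63,941.4493
Total = $93,854.5288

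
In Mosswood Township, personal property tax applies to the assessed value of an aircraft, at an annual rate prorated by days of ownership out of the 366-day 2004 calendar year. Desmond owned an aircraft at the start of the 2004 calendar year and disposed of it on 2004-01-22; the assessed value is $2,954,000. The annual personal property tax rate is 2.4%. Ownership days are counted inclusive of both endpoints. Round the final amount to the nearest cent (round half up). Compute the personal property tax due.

Days held (2004-01-01 to 2004-01-22): 22 out of 366
Tax = $2,954,000 × 2.4% × 22/366 = $4,261.5082

$4,261.51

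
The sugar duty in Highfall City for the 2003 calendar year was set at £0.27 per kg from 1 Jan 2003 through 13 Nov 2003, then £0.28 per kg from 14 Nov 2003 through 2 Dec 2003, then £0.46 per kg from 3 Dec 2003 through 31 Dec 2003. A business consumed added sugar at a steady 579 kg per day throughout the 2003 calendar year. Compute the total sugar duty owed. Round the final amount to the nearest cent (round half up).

1 Jan – 13 Nov 2003: 317 days × 579 kg/day = 183,543 kg at £0.27/kg → £49,556.61
14 Nov – 2 Dec 2003: 19 days × 579 kg/day = 11,001 kg at £0.28/kg → £3,080.28
3 Dec – 31 Dec 2003: 29 days × 579 kg/day = 16,791 kg at £0.46/kg → £7,723.86

£60,360.75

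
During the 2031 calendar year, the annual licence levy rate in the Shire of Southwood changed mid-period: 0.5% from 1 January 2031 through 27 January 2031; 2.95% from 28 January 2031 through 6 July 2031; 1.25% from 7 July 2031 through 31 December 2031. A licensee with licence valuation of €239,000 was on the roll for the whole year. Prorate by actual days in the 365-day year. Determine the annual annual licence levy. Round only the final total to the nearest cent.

1 January – 27 January 2031: 27 days at 0.5% → €239,000 × 0.5% × 27/365 = €88.3973
28 January – 6 July 2031: 160 days at 2.95% → €239,000 × 2.95% × 160/365 = €3,090.6301
7 July – 31 December 2031: 178 days at 1.25% → €239,000 × 1.25% × 178/365 = €1,456.9178
Total = €4,635.9452

€4,635.95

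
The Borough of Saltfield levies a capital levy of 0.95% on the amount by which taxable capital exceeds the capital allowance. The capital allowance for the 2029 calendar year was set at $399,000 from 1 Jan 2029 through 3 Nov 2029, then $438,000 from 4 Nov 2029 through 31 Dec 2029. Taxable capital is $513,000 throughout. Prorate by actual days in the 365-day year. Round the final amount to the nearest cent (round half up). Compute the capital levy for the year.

$1,024.13

1 Jan – 3 Nov 2029: 307 days, exemption $399,000 → ($513,000 − $399,000) × 0.95% × 307/365 = $910.9068
4 Nov – 31 Dec 2029: 58 days, exemption $438,000 → ($513,000 − $438,000) × 0.95% × 58/365 = $113.2192
Total = $1,024.1260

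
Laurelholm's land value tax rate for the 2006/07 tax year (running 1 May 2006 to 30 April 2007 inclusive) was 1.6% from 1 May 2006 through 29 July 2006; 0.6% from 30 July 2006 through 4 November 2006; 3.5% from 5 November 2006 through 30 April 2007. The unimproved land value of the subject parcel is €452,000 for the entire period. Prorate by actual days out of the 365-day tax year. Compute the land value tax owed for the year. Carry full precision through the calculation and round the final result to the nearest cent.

€10,183.00

1 May – 29 July 2006: 90 days at 1.6% → €452,000 × 1.6% × 90/365 = €1,783.2329
30 July – 4 November 2006: 98 days at 0.6% → €452,000 × 0.6% × 98/365 = €728.1534
5 November 2006 – 30 April 2007: 177 days at 3.5% → €452,000 × 3.5% × 177/365 = €7,671.6164
Total = €10,183.0027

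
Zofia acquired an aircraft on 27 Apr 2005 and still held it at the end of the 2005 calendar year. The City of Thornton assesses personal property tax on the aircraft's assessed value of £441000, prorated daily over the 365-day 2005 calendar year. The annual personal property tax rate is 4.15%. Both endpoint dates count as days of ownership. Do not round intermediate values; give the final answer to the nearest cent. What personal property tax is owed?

£12485.13

Days held (27 Apr – 31 Dec 2005): 249 out of 365
Tax = £441000 × 4.15% × 249/365 = £12485.1329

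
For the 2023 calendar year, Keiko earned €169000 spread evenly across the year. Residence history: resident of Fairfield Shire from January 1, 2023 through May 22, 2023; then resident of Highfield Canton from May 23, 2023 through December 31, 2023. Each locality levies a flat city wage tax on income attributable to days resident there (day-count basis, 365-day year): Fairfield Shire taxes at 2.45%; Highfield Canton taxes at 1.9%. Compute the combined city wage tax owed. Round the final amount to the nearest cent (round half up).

Fairfield Shire, January 1 – May 22, 2023: 142 days → €169000 × 2.45% × 142/365 = €1610.8247
Highfield Canton, May 23 – December 31, 2023: 223 days → €169000 × 1.9% × 223/365 = €1961.7890
Total = €3572.6137

€3572.61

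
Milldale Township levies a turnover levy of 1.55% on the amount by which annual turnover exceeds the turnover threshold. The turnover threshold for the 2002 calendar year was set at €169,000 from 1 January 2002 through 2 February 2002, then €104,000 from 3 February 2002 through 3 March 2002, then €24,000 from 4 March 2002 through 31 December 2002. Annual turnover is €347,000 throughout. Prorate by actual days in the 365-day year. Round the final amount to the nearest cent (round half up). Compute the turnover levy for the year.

€4,704.78

1 January – 2 February 2002: 33 days, exemption €169,000 → (€347,000 − €169,000) × 1.55% × 33/365 = €249.4438
3 February – 3 March 2002: 29 days, exemption €104,000 → (€347,000 − €104,000) × 1.55% × 29/365 = €299.2562
4 March – 31 December 2002: 303 days, exemption €24,000 → (€347,000 − €24,000) × 1.55% × 303/365 = €4,156.0808
Total = €4,704.7808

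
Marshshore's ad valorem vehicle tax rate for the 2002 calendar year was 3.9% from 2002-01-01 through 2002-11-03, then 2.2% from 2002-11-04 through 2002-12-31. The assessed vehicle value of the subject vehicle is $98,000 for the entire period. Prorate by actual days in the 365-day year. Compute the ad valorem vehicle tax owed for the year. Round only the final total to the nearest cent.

2002-01-01 to 2002-11-03: 307 days at 3.9% → $98,000 × 3.9% × 307/365 = $3,214.6685
2002-11-04 to 2002-12-31: 58 days at 2.2% → $98,000 × 2.2% × 58/365 = $342.5973
Total = $3,557.2658

$3,557.27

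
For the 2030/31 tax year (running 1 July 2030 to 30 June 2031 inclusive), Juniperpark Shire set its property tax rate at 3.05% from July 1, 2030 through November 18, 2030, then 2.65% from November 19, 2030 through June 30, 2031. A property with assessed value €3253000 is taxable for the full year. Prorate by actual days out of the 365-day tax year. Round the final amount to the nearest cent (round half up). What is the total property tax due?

€91231.05

July 1 – November 18, 2030: 141 days at 3.05% → €3253000 × 3.05% × 141/365 = €38327.4699
November 19, 2030 – June 30, 2031: 224 days at 2.65% → €3253000 × 2.65% × 224/365 = €52903.5836
Total = €91231.0534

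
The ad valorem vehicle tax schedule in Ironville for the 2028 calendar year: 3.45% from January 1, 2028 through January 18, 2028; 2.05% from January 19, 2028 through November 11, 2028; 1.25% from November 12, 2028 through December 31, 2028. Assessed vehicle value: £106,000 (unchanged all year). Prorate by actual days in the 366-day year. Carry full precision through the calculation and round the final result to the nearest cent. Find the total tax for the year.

January 1 – January 18, 2028: 18 days at 3.45% → £106,000 × 3.45% × 18/366 = £179.8525
January 19 – November 11, 2028: 298 days at 2.05% → £106,000 × 2.05% × 298/366 = £1,769.2732
November 12 – December 31, 2028: 50 days at 1.25% → £106,000 × 1.25% × 50/366 = £181.0109
Total = £2,130.1366

£2,130.14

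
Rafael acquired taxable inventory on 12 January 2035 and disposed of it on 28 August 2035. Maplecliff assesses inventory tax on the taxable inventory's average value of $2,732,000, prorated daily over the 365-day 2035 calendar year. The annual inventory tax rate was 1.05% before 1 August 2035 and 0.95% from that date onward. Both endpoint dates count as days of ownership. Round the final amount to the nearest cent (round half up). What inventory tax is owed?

12 January – 31 July 2035: 201 days at 1.05% → $2,732,000 × 1.05% × 201/365 = $15,796.9479
1 August – 28 August 2035: 28 days at 0.95% → $2,732,000 × 0.95% × 28/365 = $1,990.9918
Total = $17,787.9397

$17,787.94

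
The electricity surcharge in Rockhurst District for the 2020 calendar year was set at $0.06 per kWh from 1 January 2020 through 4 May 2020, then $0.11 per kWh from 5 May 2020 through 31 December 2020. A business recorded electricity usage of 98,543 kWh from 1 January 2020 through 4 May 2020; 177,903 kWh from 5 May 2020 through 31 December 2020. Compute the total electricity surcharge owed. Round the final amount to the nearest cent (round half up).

1 January – 4 May 2020: 98,543 kWh at $0.06/kWh → $5,912.58
5 May – 31 December 2020: 177,903 kWh at $0.11/kWh → $19,569.33

$25,481.91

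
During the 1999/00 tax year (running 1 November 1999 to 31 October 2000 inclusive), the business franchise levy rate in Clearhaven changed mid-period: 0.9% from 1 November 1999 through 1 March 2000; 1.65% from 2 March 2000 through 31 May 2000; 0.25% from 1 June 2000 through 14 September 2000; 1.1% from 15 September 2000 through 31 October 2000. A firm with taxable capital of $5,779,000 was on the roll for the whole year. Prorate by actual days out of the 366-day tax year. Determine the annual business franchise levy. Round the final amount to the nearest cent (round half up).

1 November 1999 – 1 March 2000: 122 days at 0.9% → $5,779,000 × 0.9% × 122/366 = $17,337.0000
2 March – 31 May 2000: 91 days at 1.65% → $5,779,000 × 1.65% × 91/366 = $23,708.1107
1 June – 14 September 2000: 106 days at 0.25% → $5,779,000 × 0.25% × 106/366 = $4,184.2486
15 September – 31 October 2000: 47 days at 1.1% → $5,779,000 × 1.1% × 47/366 = $8,163.2322
Total = $53,392.5915

$53,392.59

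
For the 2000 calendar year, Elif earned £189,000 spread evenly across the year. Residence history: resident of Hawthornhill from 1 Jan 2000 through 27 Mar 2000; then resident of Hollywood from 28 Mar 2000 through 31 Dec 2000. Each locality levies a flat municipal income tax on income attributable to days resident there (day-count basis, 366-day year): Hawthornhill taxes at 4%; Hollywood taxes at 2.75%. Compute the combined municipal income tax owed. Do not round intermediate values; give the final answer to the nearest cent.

Hawthornhill, 1 Jan – 27 Mar 2000: 87 days → £189,000 × 4% × 87/366 = £1,797.0492
Hollywood, 28 Mar – 31 Dec 2000: 279 days → £189,000 × 2.75% × 279/366 = £3,962.0287
Total = £5,759.0779

£5,759.08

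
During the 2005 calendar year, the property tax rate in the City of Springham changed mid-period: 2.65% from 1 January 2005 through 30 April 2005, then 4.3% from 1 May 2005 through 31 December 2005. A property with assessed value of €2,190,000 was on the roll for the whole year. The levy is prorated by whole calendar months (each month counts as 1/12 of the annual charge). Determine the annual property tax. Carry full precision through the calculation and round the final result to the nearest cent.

1 January – 30 April 2005: 4 months at 2.65% → €2,190,000 × 2.65% × 4/12 = €19,345.0000
1 May – 31 December 2005: 8 months at 4.3% → €2,190,000 × 4.3% × 8/12 = €62,780.0000
Total = €82,125.0000

€82,125.00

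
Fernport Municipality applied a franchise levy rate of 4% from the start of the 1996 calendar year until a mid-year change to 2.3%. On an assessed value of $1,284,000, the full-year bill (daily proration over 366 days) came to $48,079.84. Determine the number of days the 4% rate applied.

Let d = days at the first rate; then 366 − d days at the second rate.
$1,284,000 × [4%·d + 2.3%·(366−d)] / 366 = $48,079.84
Solving gives d = 311, so the new rate took effect on November 7, 1996.

311 days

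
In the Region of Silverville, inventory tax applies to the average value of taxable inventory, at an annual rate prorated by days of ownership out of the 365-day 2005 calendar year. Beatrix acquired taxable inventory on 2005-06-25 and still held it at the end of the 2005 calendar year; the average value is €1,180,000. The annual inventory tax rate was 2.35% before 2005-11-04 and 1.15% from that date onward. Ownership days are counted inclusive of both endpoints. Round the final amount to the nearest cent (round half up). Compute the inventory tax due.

2005-06-25 to 2005-11-03: 132 days at 2.35% → €1,180,000 × 2.35% × 132/365 = €10,028.3836
2005-11-04 to 2005-12-31: 58 days at 1.15% → €1,180,000 × 1.15% × 58/365 = €2,156.3288
Total = €12,184.7123

€12,184.71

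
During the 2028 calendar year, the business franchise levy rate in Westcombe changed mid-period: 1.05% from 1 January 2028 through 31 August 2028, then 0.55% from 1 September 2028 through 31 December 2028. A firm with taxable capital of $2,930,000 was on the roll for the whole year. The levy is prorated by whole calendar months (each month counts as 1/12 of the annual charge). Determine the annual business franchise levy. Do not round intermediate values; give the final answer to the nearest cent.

1 January – 31 August 2028: 8 months at 1.05% → $2,930,000 × 1.05% × 8/12 = $20,510.0000
1 September – 31 December 2028: 4 months at 0.55% → $2,930,000 × 0.55% × 4/12 = $5,371.6667
Total = $25,881.6667

$25,881.67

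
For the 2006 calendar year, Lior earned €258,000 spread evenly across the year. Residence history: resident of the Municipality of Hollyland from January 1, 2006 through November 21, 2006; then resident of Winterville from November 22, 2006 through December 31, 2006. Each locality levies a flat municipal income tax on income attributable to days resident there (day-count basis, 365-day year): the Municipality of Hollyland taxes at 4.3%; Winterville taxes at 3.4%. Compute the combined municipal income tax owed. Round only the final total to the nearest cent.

€10,839.53

The Municipality of Hollyland, January 1 – November 21, 2006: 325 days → €258,000 × 4.3% × 325/365 = €9,878.2192
Winterville, November 22 – December 31, 2006: 40 days → €258,000 × 3.4% × 40/365 = €961.3151
Total = €10,839.5342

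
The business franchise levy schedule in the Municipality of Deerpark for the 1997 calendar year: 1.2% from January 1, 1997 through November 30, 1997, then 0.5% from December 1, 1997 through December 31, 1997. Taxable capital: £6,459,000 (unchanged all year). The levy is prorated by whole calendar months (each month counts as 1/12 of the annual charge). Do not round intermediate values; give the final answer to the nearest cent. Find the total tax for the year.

January 1 – November 30, 1997: 11 months at 1.2% → £6,459,000 × 1.2% × 11/12 = £71,049.0000
December 1 – December 31, 1997: 1 month at 0.5% → £6,459,000 × 0.5% × 1/12 = £2,691.2500
Total = £73,740.2500

£73,740.25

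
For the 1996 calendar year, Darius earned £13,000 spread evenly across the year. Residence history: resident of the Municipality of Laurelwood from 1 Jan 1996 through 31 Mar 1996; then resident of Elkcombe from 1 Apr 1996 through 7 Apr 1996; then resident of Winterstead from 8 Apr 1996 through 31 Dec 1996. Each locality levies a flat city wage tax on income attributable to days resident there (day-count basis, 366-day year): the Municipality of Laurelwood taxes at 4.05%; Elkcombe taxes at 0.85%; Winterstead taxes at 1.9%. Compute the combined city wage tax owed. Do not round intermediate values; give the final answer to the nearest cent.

The Municipality of Laurelwood, 1 Jan – 31 Mar 1996: 91 days → £13,000 × 4.05% × 91/366 = £130.9057
Elkcombe, 1 Apr – 7 Apr 1996: 7 days → £13,000 × 0.85% × 7/366 = £2.1134
Winterstead, 8 Apr – 31 Dec 1996: 268 days → £13,000 × 1.9% × 268/366 = £180.8634
Total = £313.8825

£313.88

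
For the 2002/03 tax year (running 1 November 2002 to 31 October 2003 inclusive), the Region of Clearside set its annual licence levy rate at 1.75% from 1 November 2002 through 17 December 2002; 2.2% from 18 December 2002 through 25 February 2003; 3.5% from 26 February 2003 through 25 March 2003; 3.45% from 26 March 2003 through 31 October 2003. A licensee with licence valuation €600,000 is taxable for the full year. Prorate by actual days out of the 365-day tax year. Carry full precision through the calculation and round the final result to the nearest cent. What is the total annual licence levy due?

1 November – 17 December 2002: 47 days at 1.75% → €600,000 × 1.75% × 47/365 = €1,352.0548
18 December 2002 – 25 February 2003: 70 days at 2.2% → €600,000 × 2.2% × 70/365 = €2,531.5068
26 February – 25 March 2003: 28 days at 3.5% → €600,000 × 3.5% × 28/365 = €1,610.9589
26 March – 31 October 2003: 220 days at 3.45% → €600,000 × 3.45% × 220/365 = €12,476.7123
Total = €17,971.2329

€17,971.23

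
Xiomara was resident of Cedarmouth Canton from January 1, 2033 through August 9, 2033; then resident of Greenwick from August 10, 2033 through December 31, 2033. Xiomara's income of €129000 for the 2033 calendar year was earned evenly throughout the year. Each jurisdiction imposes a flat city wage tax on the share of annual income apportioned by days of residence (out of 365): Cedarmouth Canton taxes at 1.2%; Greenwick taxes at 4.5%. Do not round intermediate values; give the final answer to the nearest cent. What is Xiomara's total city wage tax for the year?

Cedarmouth Canton, January 1 – August 9, 2033: 221 days → €129000 × 1.2% × 221/365 = €937.2822
Greenwick, August 10 – December 31, 2033: 144 days → €129000 × 4.5% × 144/365 = €2290.1918
Total = €3227.4740

€3227.47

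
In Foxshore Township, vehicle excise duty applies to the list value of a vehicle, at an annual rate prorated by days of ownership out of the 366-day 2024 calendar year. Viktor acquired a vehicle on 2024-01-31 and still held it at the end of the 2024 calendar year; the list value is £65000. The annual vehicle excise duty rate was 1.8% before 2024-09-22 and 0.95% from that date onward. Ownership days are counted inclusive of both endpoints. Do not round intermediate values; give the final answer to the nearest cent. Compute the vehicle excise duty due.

2024-01-31 to 2024-09-21: 235 days at 1.8% → £65000 × 1.8% × 235/366 = £751.2295
2024-09-22 to 2024-12-31: 101 days at 0.95% → £65000 × 0.95% × 101/366 = £170.4030
Total = £921.6325

£921.63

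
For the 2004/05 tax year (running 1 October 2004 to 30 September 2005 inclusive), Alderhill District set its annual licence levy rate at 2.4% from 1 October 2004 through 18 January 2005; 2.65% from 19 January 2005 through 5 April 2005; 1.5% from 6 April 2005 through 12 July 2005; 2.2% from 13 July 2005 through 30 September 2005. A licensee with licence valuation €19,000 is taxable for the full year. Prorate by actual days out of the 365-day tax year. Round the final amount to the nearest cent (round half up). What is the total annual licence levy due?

€411.78

1 October 2004 – 18 January 2005: 110 days at 2.4% → €19,000 × 2.4% × 110/365 = €137.4247
19 January – 5 April 2005: 77 days at 2.65% → €19,000 × 2.65% × 77/365 = €106.2178
6 April – 12 July 2005: 98 days at 1.5% → €19,000 × 1.5% × 98/365 = €76.5205
13 July – 30 September 2005: 80 days at 2.2% → €19,000 × 2.2% × 80/365 = €91.6164
Total = €411.7795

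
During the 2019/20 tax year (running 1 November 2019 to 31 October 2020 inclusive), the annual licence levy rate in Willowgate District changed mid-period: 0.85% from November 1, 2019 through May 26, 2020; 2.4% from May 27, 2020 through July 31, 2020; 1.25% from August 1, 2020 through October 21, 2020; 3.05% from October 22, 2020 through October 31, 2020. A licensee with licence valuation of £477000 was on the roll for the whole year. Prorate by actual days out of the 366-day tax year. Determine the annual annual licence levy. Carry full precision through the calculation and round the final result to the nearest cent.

£6101.95

November 1, 2019 – May 26, 2020: 208 days at 0.85% → £477000 × 0.85% × 208/366 = £2304.1967
May 27 – July 31, 2020: 66 days at 2.4% → £477000 × 2.4% × 66/366 = £2064.3934
August 1 – October 21, 2020: 82 days at 1.25% → £477000 × 1.25% × 82/366 = £1335.8607
October 22 – October 31, 2020: 10 days at 3.05% → £477000 × 3.05% × 10/366 = £397.5000
Total = £6101.9508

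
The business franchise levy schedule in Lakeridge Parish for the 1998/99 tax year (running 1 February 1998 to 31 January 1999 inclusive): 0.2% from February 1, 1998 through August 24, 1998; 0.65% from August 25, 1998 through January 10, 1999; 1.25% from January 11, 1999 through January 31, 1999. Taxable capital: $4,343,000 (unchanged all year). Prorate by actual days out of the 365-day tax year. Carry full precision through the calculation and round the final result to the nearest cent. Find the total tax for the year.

$18,752.24

February 1 – August 24, 1998: 205 days at 0.2% → $4,343,000 × 0.2% × 205/365 = $4,878.4384
August 25, 1998 – January 10, 1999: 139 days at 0.65% → $4,343,000 × 0.65% × 139/365 = $10,750.4123
January 11 – January 31, 1999: 21 days at 1.25% → $4,343,000 × 1.25% × 21/365 = $3,123.3904
Total = $18,752.2411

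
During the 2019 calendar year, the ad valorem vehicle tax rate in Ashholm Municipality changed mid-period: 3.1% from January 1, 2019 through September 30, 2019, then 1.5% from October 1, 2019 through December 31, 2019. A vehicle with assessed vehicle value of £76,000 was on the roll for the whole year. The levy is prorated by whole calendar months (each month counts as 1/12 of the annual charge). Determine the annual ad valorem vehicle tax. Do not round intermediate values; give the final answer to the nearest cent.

January 1 – September 30, 2019: 9 months at 3.1% → £76,000 × 3.1% × 9/12 = £1,767.0000
October 1 – December 31, 2019: 3 months at 1.5% → £76,000 × 1.5% × 3/12 = £285.0000
Total = £2,052.0000

£2,052.00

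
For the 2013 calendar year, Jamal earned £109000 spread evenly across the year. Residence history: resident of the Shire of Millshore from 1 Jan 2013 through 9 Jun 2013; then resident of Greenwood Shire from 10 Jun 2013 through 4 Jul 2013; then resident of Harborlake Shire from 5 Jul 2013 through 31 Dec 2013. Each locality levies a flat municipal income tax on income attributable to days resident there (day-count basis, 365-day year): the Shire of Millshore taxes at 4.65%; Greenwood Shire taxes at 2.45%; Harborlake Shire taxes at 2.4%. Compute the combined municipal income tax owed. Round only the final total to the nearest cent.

The Shire of Millshore, 1 Jan – 9 Jun 2013: 160 days → £109000 × 4.65% × 160/365 = £2221.8082
Greenwood Shire, 10 Jun – 4 Jul 2013: 25 days → £109000 × 2.45% × 25/365 = £182.9110
Harborlake Shire, 5 Jul – 31 Dec 2013: 180 days → £109000 × 2.4% × 180/365 = £1290.0822
Total = £3694.8014

£3694.80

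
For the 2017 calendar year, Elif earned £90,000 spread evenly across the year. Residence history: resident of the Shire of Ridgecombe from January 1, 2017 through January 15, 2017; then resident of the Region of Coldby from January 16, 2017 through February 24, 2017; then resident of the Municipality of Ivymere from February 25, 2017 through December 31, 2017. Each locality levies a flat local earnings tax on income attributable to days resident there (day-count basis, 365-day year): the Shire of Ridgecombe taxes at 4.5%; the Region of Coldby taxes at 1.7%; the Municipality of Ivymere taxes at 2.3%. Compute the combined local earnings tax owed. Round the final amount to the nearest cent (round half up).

The Shire of Ridgecombe, January 1 – January 15, 2017: 15 days → £90,000 × 4.5% × 15/365 = £166.4384
The Region of Coldby, January 16 – February 24, 2017: 40 days → £90,000 × 1.7% × 40/365 = £167.6712
The Municipality of Ivymere, February 25 – December 31, 2017: 310 days → £90,000 × 2.3% × 310/365 = £1,758.0822
Total = £2,092.1918

£2,092.19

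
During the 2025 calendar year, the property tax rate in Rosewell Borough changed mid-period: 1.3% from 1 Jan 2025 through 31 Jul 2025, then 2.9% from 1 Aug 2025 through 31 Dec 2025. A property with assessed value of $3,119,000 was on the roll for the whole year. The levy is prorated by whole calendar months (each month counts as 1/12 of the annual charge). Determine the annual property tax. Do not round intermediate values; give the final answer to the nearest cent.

1 Jan – 31 Jul 2025: 7 months at 1.3% → $3,119,000 × 1.3% × 7/12 = $23,652.4167
1 Aug – 31 Dec 2025: 5 months at 2.9% → $3,119,000 × 2.9% × 5/12 = $37,687.9167
Total = $61,340.3333

$61,340.33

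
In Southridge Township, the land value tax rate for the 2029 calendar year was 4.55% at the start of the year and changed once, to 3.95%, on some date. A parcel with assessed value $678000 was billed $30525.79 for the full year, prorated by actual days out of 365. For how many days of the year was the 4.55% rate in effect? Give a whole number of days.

336 days

Let d = days at the first rate; then 365 − d days at the second rate.
$678000 × [4.55%·d + 3.95%·(365−d)] / 365 = $30525.79
Solving gives d = 336, so the new rate took effect on 3 Dec 2029.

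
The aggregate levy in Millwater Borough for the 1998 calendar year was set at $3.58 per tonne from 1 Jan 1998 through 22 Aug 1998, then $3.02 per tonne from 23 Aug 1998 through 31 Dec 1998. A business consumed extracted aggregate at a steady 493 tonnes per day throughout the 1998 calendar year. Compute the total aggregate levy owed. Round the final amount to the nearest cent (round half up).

1 Jan – 22 Aug 1998: 234 days × 493 tonnes/day = 115,362 tonnes at $3.58/tonne → $412995.96
23 Aug – 31 Dec 1998: 131 days × 493 tonnes/day = 64,583 tonnes at $3.02/tonne → $195040.66

$608036.62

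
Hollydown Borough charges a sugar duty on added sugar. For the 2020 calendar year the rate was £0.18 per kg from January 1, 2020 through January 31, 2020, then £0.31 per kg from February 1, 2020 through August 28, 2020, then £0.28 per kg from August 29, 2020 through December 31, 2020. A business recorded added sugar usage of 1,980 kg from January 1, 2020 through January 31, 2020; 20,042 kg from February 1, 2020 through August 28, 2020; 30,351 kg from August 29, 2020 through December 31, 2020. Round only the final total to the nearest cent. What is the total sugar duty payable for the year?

£15,067.70

January 1 – January 31, 2020: 1,980 kg at £0.18/kg → £356.40
February 1 – August 28, 2020: 20,042 kg at £0.31/kg → £6,213.02
August 29 – December 31, 2020: 30,351 kg at £0.28/kg → £8,498.28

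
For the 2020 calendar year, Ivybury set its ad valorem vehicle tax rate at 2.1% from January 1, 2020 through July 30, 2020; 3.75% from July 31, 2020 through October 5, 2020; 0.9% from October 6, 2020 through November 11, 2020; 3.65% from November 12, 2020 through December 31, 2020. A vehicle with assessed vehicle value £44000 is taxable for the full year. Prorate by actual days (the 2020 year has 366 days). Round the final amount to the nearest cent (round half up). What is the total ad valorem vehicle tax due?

£1096.69

January 1 – July 30, 2020: 212 days at 2.1% → £44000 × 2.1% × 212/366 = £535.2131
July 31 – October 5, 2020: 67 days at 3.75% → £44000 × 3.75% × 67/366 = £302.0492
October 6 – November 11, 2020: 37 days at 0.9% → £44000 × 0.9% × 37/366 = £40.0328
November 12 – December 31, 2020: 50 days at 3.65% → £44000 × 3.65% × 50/366 = £219.3989
Total = £1096.6940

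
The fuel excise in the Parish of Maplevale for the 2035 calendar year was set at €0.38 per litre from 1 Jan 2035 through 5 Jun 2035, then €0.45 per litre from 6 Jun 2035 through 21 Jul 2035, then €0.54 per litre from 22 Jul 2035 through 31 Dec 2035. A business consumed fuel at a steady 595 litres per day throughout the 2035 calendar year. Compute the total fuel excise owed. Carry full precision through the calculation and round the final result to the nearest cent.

1 Jan – 5 Jun 2035: 156 days × 595 litres/day = 92,820 litres at €0.38/litre → €35,271.60
6 Jun – 21 Jul 2035: 46 days × 595 litres/day = 27,370 litres at €0.45/litre → €12,316.50
22 Jul – 31 Dec 2035: 163 days × 595 litres/day = 96,985 litres at €0.54/litre → €52,371.90

€99,960.00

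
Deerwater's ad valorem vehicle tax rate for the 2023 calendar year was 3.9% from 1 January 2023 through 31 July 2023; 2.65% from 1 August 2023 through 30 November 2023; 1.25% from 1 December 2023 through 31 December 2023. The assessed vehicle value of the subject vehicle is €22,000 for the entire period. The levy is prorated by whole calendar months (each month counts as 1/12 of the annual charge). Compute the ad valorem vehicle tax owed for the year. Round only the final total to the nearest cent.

1 January – 31 July 2023: 7 months at 3.9% → €22,000 × 3.9% × 7/12 = €500.5000
1 August – 30 November 2023: 4 months at 2.65% → €22,000 × 2.65% × 4/12 = €194.3333
1 December – 31 December 2023: 1 month at 1.25% → €22,000 × 1.25% × 1/12 = €22.9167
Total = €717.7500

€717.75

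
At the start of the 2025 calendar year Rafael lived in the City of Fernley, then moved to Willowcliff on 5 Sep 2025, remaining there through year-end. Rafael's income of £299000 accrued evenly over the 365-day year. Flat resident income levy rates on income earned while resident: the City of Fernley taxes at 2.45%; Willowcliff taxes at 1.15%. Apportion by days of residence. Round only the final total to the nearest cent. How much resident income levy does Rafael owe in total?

The City of Fernley, 1 Jan – 4 Sep 2025: 247 days → £299000 × 2.45% × 247/365 = £4957.2562
Willowcliff, 5 Sep – 31 Dec 2025: 118 days → £299000 × 1.15% × 118/365 = £1111.6247
Total = £6068.8808

£6068.88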